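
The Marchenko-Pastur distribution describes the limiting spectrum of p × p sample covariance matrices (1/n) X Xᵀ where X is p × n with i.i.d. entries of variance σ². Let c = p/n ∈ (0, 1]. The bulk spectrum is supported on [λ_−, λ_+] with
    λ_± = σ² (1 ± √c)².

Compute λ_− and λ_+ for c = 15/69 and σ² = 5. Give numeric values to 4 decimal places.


c = 15/69 = 0.217391; √c = 0.466252.
λ_− = σ² (1 − √c)² = 5 · (1 − 0.466252)² = 5 · (0.533748)² = 1.424432.
λ_+ = σ² (1 + √c)² = 5 · (1 + 0.466252)² = 5 · (1.466252)² = 10.749481.

Rounded to 4 decimal places: λ_− ≈ 1.4244, λ_+ ≈ 10.7495.


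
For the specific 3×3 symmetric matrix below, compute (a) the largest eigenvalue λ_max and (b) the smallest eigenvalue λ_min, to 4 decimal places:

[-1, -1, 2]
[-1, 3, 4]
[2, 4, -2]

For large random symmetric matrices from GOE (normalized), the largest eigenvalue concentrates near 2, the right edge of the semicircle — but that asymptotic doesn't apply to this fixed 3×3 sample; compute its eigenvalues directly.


Since M is real symmetric, all three eigenvalues are real; they are the roots of det(λI − M) = λ³ − (tr M) λ² + s λ − det M, where s is the sum of the principal 2×2 minors.
tr M = -1 + 3 + (-2) = 0.
s = ((-1)·3 − (-1)²) + ((-1)·(-2) − 2²) + (3·(-2) − 4²) = -4 + (-2) + (-22) = -28.
det M (expand along row 1) = (-1)·(-22) − (-1)·(-6) + 2·(-10) = -4.
Characteristic polynomial: λ³ − 28λ + 4 = 0.
Substitute λ = y + (tr M)/3 = y + 0.000000 to remove the quadratic term: y³ + p·y + q = 0 with p = s − (tr M)²/3 = -28.000000 and q = −2(tr M)³/27 + (tr M)·s/3 − det M = 4.000000.
Three real roots ⇒ use the trigonometric (Viète) form: r = 2√(−p/3) = 6.110101, φ = arccos(3q/(p·r)) = arccos(-0.070141) = 1.640995 rad.
y_k = r·cos(φ/3 − 2πk/3) for k = 0, 1, 2 gives y = 5.218573, 0.142961, -5.361535.
λ_k = y_k + 0.000000 gives λ = 5.2186, 0.1430, -5.3615 (check: the sum is 0.0000 = tr M).

Hence λ_max = 5.2186 and λ_min = -5.3615.


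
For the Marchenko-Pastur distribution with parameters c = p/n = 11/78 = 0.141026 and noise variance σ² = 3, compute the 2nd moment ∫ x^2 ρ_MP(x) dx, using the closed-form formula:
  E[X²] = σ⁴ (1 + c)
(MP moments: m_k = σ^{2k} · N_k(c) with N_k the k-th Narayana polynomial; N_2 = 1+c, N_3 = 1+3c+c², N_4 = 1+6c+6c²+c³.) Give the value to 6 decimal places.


E[X²] = σ⁴ (1 + c) (second MP moment). With σ² = 3 (so σ⁴ = 9) and c = 11/78 = 0.141026: E[X²] = 9 · (1 + 0.141026) = 9 · 1.141026.

So E[X^2] = 10.269231.


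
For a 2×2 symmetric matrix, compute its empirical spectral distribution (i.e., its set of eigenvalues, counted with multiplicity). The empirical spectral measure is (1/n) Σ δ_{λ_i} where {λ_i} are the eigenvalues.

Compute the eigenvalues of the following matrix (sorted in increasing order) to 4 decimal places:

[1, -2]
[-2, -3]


Since M is real symmetric, both eigenvalues are real; they are the roots of det(λI − M) = λ² − (tr M) λ + det M.
tr M = 1 + (-3) = -2.
det M = 1·(-3) − (-2)² = -3 − 4 = -7.
Characteristic polynomial: λ² + 2λ − 7 = 0.
Discriminant Δ = (tr M)² − 4·det M = 4 − (-28) = 32; √Δ = 5.656854.
λ = (tr M ± √Δ)/2 = (-2 ± 5.656854)/2, giving (tr M − √Δ)/2 = -3.8284 and (tr M + √Δ)/2 = 1.8284.

Eigenvalues sorted in increasing order: [-3.8284, 1.8284].


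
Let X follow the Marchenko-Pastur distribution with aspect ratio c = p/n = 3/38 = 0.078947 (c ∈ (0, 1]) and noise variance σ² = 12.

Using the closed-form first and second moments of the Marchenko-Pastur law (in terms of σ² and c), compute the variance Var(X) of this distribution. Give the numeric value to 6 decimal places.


Recall the MP moments m_1 = E[X] = σ² and m_2 = E[X²] = σ⁴ (1 + c).
m_1 = E[X] = σ² = 12, so m_1² = 144.
m_2 = E[X²] = σ⁴ (1 + c) = 144 · (1 + 0.078947) = 144 · 1.078947 = 155.368421.
(Note m_2 − m_1² simplifies to c · σ⁴ = 0.078947 · 144.)

Var(X) = m_2 − m_1² = 155.368421 − 144 = 11.368421.


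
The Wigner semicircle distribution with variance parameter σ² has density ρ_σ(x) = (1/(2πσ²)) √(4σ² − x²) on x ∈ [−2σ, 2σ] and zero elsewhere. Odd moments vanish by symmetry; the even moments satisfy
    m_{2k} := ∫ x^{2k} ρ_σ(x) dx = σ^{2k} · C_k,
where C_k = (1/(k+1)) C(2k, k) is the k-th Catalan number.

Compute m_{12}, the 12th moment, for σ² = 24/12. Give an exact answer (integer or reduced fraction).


By the scaled semicircle moment identity, m_{2k} = σ^{2k} · C_k with k = 6.
C_6 = (1/(k+1)) · C(2k, k) = (1/7) · C(12, 6) = (1/7) · 924 = 132.
σ^{2k} = (σ²)^k = (24/12)^6 = 64.

Therefore m_{12} = σ^{12} · C_6 = 64 · 132 = 8448.


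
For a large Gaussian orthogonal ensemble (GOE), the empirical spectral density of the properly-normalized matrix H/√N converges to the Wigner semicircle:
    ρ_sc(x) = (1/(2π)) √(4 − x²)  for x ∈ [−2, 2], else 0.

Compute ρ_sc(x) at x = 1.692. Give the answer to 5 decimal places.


ρ_sc(x) = (1/(2π)) √(4 − x²). With x = 1.692:
  4 − x² = 4 − (1.692)² = 4 − 2.862864 = 1.137136.
  √(4 − x²) = 1.066366.
  1/(2π) = 0.159155.
  ρ_sc(1.692) = 0.159155 · 1.066366 = 0.169717.

Rounded to 5 decimal places: ρ_sc(1.692) ≈ 0.16972.


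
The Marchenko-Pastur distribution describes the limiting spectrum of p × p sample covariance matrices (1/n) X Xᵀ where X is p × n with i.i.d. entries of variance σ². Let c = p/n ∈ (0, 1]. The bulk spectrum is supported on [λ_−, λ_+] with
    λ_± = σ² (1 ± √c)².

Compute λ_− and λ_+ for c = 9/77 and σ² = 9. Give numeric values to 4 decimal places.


c = 9/77 = 0.116883; √c = 0.341882.
λ_− = σ² (1 − √c)² = 9 · (1 − 0.341882)² = 9 · (0.658118)² = 3.898077.
λ_+ = σ² (1 + √c)² = 9 · (1 + 0.341882)² = 9 · (1.341882)² = 16.205819.

Rounded to 4 decimal places: λ_− ≈ 3.8981, λ_+ ≈ 16.2058.


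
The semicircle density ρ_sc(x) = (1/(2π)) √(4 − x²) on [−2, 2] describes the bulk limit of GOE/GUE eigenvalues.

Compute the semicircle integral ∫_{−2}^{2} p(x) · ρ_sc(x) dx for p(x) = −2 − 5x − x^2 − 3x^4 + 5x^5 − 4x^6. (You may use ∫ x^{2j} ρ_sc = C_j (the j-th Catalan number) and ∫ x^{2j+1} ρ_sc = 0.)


Write p(x) = Σ a_i x^i, split into monomials and integrate each against ρ_sc separately.
Using ∫ x^{2j} ρ_sc = C_j = (1/(j+1)) C(2j, j) (Catalan numbers) and ∫ x^{2j+1} ρ_sc = 0 (odd monomials vanish by symmetry):
  i = 0 (even): a_0 · C_{0} = -2 · 1 = -2
  i = 1 (odd): ∫ x^1 ρ_sc = 0 (vanishes)
  i = 2 (even): a_2 · C_{1} = -1 · 1 = -1
  i = 4 (even): a_4 · C_{2} = -3 · 2 = -6
  i = 5 (odd): ∫ x^5 ρ_sc = 0 (vanishes)
  i = 6 (even): a_6 · C_{3} = -4 · 5 = -20

Summing the contributions: ∫_{−2}^{2} p(x) ρ_sc(x) dx = (-2) + (-1) + (-6) + (-20) = -29.


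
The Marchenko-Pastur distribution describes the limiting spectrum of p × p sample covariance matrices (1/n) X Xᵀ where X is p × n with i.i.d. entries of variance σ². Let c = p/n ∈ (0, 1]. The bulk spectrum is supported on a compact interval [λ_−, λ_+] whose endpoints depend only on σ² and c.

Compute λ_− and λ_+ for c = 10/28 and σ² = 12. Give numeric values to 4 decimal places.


c = 10/28 = 0.357143; √c = 0.597614.
λ_− = σ² (1 − √c)² = 12 · (1 − 0.597614)² = 12 · (0.402386)² = 1.942971.
λ_+ = σ² (1 + √c)² = 12 · (1 + 0.597614)² = 12 · (1.597614)² = 30.628458.

Rounded to 4 decimal places: λ_− ≈ 1.9430, λ_+ ≈ 30.6285.


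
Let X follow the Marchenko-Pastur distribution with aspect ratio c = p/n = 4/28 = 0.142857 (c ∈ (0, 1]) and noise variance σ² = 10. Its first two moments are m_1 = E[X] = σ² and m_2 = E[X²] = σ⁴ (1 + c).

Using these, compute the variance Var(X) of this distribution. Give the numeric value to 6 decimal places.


m_1 = E[X] = σ² = 10, so m_1² = 100.
m_2 = E[X²] = σ⁴ (1 + c) = 100 · (1 + 0.142857) = 100 · 1.142857 = 114.285714.
(Note m_2 − m_1² simplifies to c · σ⁴ = 0.142857 · 100.)

Var(X) = m_2 − m_1² = 114.285714 − 100 = 14.285714.


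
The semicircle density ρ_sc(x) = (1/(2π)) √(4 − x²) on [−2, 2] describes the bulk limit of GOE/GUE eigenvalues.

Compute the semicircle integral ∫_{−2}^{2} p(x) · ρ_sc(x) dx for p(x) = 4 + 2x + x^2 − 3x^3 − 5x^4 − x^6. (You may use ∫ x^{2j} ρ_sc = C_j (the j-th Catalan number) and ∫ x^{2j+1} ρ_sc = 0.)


Write p(x) = Σ a_i x^i, split into monomials and integrate each against ρ_sc separately.
Using ∫ x^{2j} ρ_sc = C_j = (1/(j+1)) C(2j, j) (Catalan numbers) and ∫ x^{2j+1} ρ_sc = 0 (odd monomials vanish by symmetry):
  i = 0 (even): a_0 · C_{0} = 4 · 1 = 4
  i = 1 (odd): ∫ x^1 ρ_sc = 0 (vanishes)
  i = 2 (even): a_2 · C_{1} = 1 · 1 = 1
  i = 3 (odd): ∫ x^3 ρ_sc = 0 (vanishes)
  i = 4 (even): a_4 · C_{2} = -5 · 2 = -10
  i = 6 (even): a_6 · C_{3} = -1 · 5 = -5

Summing the contributions: ∫_{−2}^{2} p(x) ρ_sc(x) dx = 4 + 1 + (-10) + (-5) = -10.


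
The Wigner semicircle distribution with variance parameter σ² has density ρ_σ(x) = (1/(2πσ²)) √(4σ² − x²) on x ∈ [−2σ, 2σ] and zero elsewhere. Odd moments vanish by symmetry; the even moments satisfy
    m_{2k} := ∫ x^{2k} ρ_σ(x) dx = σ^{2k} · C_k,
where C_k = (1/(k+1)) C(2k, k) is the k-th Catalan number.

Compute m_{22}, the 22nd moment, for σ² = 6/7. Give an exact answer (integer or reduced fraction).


By the scaled semicircle moment identity, m_{2k} = σ^{2k} · C_k with k = 11.
C_11 = (1/(k+1)) · C(2k, k) = (1/12) · C(22, 11) = (1/12) · 705432 = 58786.
σ^{2k} = (σ²)^k = (6/7)^11 = 362797056/1977326743.

Therefore m_{22} = σ^{22} · C_11 = (362797056/1977326743) · 58786 = 3046769676288/282475249.


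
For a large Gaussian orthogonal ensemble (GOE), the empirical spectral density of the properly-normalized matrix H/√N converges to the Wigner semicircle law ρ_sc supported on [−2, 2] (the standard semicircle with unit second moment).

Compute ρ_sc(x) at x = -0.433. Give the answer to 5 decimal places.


ρ_sc(x) = (1/(2π)) √(4 − x²). With x = -0.433:
  4 − x² = 4 − (-0.433)² = 4 − 0.187489 = 3.812511.
  √(4 − x²) = 1.952565.
  1/(2π) = 0.159155.
  ρ_sc(-0.433) = 0.159155 · 1.952565 = 0.310760.

Rounded to 5 decimal places: ρ_sc(-0.433) ≈ 0.31076.


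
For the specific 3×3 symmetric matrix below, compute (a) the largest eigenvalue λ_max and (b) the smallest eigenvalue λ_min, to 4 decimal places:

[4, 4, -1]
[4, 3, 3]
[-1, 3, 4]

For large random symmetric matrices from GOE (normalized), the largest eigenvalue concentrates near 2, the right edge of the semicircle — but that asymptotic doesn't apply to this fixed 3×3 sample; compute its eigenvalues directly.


Since M is real symmetric, all three eigenvalues are real; they are the roots of det(λI − M) = λ³ − (tr M) λ² + s λ − det M, where s is the sum of the principal 2×2 minors.
tr M = 4 + 3 + 4 = 11.
s = (4·3 − 4²) + (4·4 − (-1)²) + (3·4 − 3²) = -4 + 15 + 3 = 14.
det M (expand along row 1) = 4·3 − 4·19 + (-1)·15 = -79.
Characteristic polynomial: λ³ − 11λ² + 14λ + 79 = 0.
Substitute λ = y + (tr M)/3 = y + 3.666667 to remove the quadratic term: y³ + p·y + q = 0 with p = s − (tr M)²/3 = -26.333333 and q = −2(tr M)³/27 + (tr M)·s/3 − det M = 31.740741.
Three real roots ⇒ use the trigonometric (Viète) form: r = 2√(−p/3) = 5.925463, φ = arccos(3q/(p·r)) = arccos(-0.610253) = 2.227177 rad.
y_k = r·cos(φ/3 − 2πk/3) for k = 0, 1, 2 gives y = 4.366197, 1.286134, -5.652331.
λ_k = y_k + 3.666667 gives λ = 8.0329, 4.9528, -1.9857 (check: the sum is 11.0000 = tr M).

Hence λ_max = 8.0329 and λ_min = -1.9857.


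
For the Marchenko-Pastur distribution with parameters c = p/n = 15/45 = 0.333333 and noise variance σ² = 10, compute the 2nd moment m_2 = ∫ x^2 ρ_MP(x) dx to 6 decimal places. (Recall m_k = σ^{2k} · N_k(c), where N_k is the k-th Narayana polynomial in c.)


E[X²] = σ⁴ (1 + c) (second MP moment). With σ² = 10 (so σ⁴ = 100) and c = 15/45 = 0.333333: E[X²] = 100 · (1 + 0.333333) = 100 · 1.333333.

So E[X^2] = 133.333333.


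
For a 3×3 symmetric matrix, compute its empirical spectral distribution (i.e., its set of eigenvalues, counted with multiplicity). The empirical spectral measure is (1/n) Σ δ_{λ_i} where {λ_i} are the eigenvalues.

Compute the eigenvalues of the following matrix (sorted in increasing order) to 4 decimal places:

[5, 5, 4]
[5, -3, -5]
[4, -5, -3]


Since M is real symmetric, all three eigenvalues are real; they are the roots of det(λI − M) = λ³ − (tr M) λ² + s λ − det M, where s is the sum of the principal 2×2 minors.
tr M = 5 + (-3) + (-3) = -1.
s = (5·(-3) − 5²) + (5·(-3) − 4²) + ((-3)·(-3) − (-5)²) = -40 + (-31) + (-16) = -87.
det M (expand along row 1) = 5·(-16) − 5·5 + 4·(-13) = -157.
Characteristic polynomial: λ³ + λ² − 87λ + 157 = 0.
Substitute λ = y + (tr M)/3 = y − 0.333333 to remove the quadratic term: y³ + p·y + q = 0 with p = s − (tr M)²/3 = -87.333333 and q = −2(tr M)³/27 + (tr M)·s/3 − det M = 186.074074.
Three real roots ⇒ use the trigonometric (Viète) form: r = 2√(−p/3) = 10.790943, φ = arccos(3q/(p·r)) = arccos(-0.592335) = 2.204751 rad.
y_k = r·cos(φ/3 − 2πk/3) for k = 0, 1, 2 gives y = 8.005654, 2.263388, -10.269043.
λ_k = y_k − 0.333333 gives λ = 7.6723, 1.9301, -10.6024 (check: the sum is -1.0000 = tr M).

Eigenvalues sorted in increasing order: [-10.6024, 1.9301, 7.6723].


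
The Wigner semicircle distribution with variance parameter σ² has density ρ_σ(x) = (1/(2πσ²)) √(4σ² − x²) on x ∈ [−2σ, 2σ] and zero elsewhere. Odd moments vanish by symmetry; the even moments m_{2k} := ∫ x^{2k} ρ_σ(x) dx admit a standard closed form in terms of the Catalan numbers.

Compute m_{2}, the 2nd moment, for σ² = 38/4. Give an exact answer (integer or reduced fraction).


By the scaled semicircle moment identity, m_{2k} = σ^{2k} · C_k with k = 1.
C_1 = (1/(k+1)) · C(2k, k) = (1/2) · C(2, 1) = (1/2) · 2 = 1.
σ^{2k} = (σ²)^k = (38/4)^1 = 19/2.

Therefore m_{2} = σ^{2} · C_1 = (19/2) · 1 = 19/2.


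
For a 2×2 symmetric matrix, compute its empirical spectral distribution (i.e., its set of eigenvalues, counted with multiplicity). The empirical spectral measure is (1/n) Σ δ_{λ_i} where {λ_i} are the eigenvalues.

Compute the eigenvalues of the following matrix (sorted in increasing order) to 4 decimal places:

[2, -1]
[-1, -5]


Since M is real symmetric, both eigenvalues are real; they are the roots of det(λI − M) = λ² − (tr M) λ + det M.
tr M = 2 + (-5) = -3.
det M = 2·(-5) − (-1)² = -10 − 1 = -11.
Characteristic polynomial: λ² + 3λ − 11 = 0.
Discriminant Δ = (tr M)² − 4·det M = 9 − (-44) = 53; √Δ = 7.280110.
λ = (tr M ± √Δ)/2 = (-3 ± 7.280110)/2, giving (tr M − √Δ)/2 = -5.1401 and (tr M + √Δ)/2 = 2.1401.

Eigenvalues sorted in increasing order: [-5.1401, 2.1401].


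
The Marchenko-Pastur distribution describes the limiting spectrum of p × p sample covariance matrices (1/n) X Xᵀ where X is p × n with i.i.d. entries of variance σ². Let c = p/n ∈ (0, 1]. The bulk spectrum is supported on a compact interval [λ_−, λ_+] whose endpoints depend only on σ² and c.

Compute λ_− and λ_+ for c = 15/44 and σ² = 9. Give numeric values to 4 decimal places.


c = 15/44 = 0.340909; √c = 0.583874.
λ_− = σ² (1 − √c)² = 9 · (1 − 0.583874)² = 9 · (0.416126)² = 1.558446.
λ_+ = σ² (1 + √c)² = 9 · (1 + 0.583874)² = 9 · (1.583874)² = 22.577918.

Rounded to 4 decimal places: λ_− ≈ 1.5584, λ_+ ≈ 22.5779.


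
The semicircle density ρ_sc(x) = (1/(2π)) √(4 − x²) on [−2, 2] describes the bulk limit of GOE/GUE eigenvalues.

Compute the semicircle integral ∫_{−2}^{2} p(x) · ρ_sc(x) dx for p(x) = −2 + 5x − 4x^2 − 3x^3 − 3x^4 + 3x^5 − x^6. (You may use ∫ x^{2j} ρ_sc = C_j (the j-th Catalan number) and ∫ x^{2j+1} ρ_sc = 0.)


Write p(x) = Σ a_i x^i, split into monomials and integrate each against ρ_sc separately.
Using ∫ x^{2j} ρ_sc = C_j = (1/(j+1)) C(2j, j) (Catalan numbers) and ∫ x^{2j+1} ρ_sc = 0 (odd monomials vanish by symmetry):
  i = 0 (even): a_0 · C_{0} = -2 · 1 = -2
  i = 1 (odd): ∫ x^1 ρ_sc = 0 (vanishes)
  i = 2 (even): a_2 · C_{1} = -4 · 1 = -4
  i = 3 (odd): ∫ x^3 ρ_sc = 0 (vanishes)
  i = 4 (even): a_4 · C_{2} = -3 · 2 = -6
  i = 5 (odd): ∫ x^5 ρ_sc = 0 (vanishes)
  i = 6 (even): a_6 · C_{3} = -1 · 5 = -5

Summing the contributions: ∫_{−2}^{2} p(x) ρ_sc(x) dx = (-2) + (-4) + (-6) + (-5) = -17.


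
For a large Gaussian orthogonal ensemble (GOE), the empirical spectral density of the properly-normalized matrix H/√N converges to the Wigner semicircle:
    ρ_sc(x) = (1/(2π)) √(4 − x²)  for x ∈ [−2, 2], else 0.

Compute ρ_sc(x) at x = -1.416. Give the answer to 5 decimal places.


ρ_sc(x) = (1/(2π)) √(4 − x²). With x = -1.416:
  4 − x² = 4 − (-1.416)² = 4 − 2.005056 = 1.994944.
  √(4 − x²) = 1.412425.
  1/(2π) = 0.159155.
  ρ_sc(-1.416) = 0.159155 · 1.412425 = 0.224794.

Rounded to 5 decimal places: ρ_sc(-1.416) ≈ 0.22479.


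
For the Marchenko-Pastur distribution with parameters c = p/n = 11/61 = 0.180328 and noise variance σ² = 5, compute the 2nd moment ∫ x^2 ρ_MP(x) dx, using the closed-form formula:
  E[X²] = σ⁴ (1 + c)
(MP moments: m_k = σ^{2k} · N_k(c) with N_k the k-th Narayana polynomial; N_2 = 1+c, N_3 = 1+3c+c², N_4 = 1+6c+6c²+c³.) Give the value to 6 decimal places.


E[X²] = σ⁴ (1 + c) (second MP moment). With σ² = 5 (so σ⁴ = 25) and c = 11/61 = 0.180328: E[X²] = 25 · (1 + 0.180328) = 25 · 1.180328.

So E[X^2] = 29.508197.


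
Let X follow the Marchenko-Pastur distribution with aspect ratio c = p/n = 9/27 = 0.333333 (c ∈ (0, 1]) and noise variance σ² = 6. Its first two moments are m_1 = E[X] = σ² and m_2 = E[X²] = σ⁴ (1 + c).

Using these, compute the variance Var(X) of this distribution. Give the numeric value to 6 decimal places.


m_1 = E[X] = σ² = 6, so m_1² = 36.
m_2 = E[X²] = σ⁴ (1 + c) = 36 · (1 + 0.333333) = 36 · 1.333333 = 48.000000.
(Note m_2 − m_1² simplifies to c · σ⁴ = 0.333333 · 36.)

Var(X) = m_2 − m_1² = 48.000000 − 36 = 12.000000.


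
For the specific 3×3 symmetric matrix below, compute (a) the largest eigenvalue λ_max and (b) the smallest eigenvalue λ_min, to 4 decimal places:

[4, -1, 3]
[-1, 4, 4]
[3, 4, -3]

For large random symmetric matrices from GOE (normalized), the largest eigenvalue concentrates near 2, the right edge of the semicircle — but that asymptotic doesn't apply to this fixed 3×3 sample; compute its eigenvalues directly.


Since M is real symmetric, all three eigenvalues are real; they are the roots of det(λI − M) = λ³ − (tr M) λ² + s λ − det M, where s is the sum of the principal 2×2 minors.
tr M = 4 + 4 + (-3) = 5.
s = (4·4 − (-1)²) + (4·(-3) − 3²) + (4·(-3) − 4²) = 15 + (-21) + (-28) = -34.
det M (expand along row 1) = 4·(-28) − (-1)·(-9) + 3·(-16) = -169.
Characteristic polynomial: λ³ − 5λ² − 34λ + 169 = 0.
Substitute λ = y + (tr M)/3 = y + 1.666667 to remove the quadratic term: y³ + p·y + q = 0 with p = s − (tr M)²/3 = -42.333333 and q = −2(tr M)³/27 + (tr M)·s/3 − det M = 103.074074.
Three real roots ⇒ use the trigonometric (Viète) form: r = 2√(−p/3) = 7.512952, φ = arccos(3q/(p·r)) = arccos(-0.972249) = 2.905457 rad.
y_k = r·cos(φ/3 − 2πk/3) for k = 0, 1, 2 gives y = 4.256448, 3.233242, -7.489690.
λ_k = y_k + 1.666667 gives λ = 5.9231, 4.8999, -5.8230 (check: the sum is 5.0000 = tr M).

Hence λ_max = 5.9231 and λ_min = -5.8230.


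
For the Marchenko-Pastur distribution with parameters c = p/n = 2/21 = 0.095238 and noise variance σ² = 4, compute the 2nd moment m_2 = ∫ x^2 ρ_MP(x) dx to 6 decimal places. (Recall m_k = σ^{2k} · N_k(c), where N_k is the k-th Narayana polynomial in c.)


E[X²] = σ⁴ (1 + c) (second MP moment). With σ² = 4 (so σ⁴ = 16) and c = 2/21 = 0.095238: E[X²] = 16 · (1 + 0.095238) = 16 · 1.095238.

So E[X^2] = 17.523810.


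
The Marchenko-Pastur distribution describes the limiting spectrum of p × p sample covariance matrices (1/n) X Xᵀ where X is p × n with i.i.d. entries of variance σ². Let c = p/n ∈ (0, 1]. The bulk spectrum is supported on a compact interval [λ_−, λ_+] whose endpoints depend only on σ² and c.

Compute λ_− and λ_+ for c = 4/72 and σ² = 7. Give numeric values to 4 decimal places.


c = 4/72 = 0.055556; √c = 0.235702.
λ_− = σ² (1 − √c)² = 7 · (1 − 0.235702)² = 7 · (0.764298)² = 4.089057.
λ_+ = σ² (1 + √c)² = 7 · (1 + 0.235702)² = 7 · (1.235702)² = 10.688721.

Rounded to 4 decimal places: λ_− ≈ 4.0891, λ_+ ≈ 10.6887.


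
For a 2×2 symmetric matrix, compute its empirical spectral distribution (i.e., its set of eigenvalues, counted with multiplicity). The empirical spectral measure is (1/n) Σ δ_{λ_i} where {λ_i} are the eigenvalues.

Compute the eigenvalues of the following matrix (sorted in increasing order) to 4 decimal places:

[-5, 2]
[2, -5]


Since M is real symmetric, both eigenvalues are real; they are the roots of det(λI − M) = λ² − (tr M) λ + det M.
tr M = -5 + (-5) = -10.
det M = (-5)·(-5) − 2² = 25 − 4 = 21.
Characteristic polynomial: λ² + 10λ + 21 = 0.
Discriminant Δ = (tr M)² − 4·det M = 100 − 84 = 16; √Δ = 4.000000.
λ = (tr M ± √Δ)/2 = (-10 ± 4.000000)/2, giving (tr M − √Δ)/2 = -7.0000 and (tr M + √Δ)/2 = -3.0000.

Eigenvalues sorted in increasing order: [-7.0000, -3.0000].


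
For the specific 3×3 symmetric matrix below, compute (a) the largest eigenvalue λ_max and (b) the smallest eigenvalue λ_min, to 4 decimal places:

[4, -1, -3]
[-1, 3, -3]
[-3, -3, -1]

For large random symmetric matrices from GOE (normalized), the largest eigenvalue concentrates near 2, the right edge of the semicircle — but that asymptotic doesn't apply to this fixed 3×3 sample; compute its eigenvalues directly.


Since M is real symmetric, all three eigenvalues are real; they are the roots of det(λI − M) = λ³ − (tr M) λ² + s λ − det M, where s is the sum of the principal 2×2 minors.
tr M = 4 + 3 + (-1) = 6.
s = (4·3 − (-1)²) + (4·(-1) − (-3)²) + (3·(-1) − (-3)²) = 11 + (-13) + (-12) = -14.
det M (expand along row 1) = 4·(-12) − (-1)·(-8) + (-3)·12 = -92.
Characteristic polynomial: λ³ − 6λ² − 14λ + 92 = 0.
Substitute λ = y + (tr M)/3 = y + 2.000000 to remove the quadratic term: y³ + p·y + q = 0 with p = s − (tr M)²/3 = -26.000000 and q = −2(tr M)³/27 + (tr M)·s/3 − det M = 48.000000.
Three real roots ⇒ use the trigonometric (Viète) form: r = 2√(−p/3) = 5.887841, φ = arccos(3q/(p·r)) = arccos(-0.940661) = 2.795369 rad.
y_k = r·cos(φ/3 − 2πk/3) for k = 0, 1, 2 gives y = 3.511499, 2.337175, -5.848674.
λ_k = y_k + 2.000000 gives λ = 5.5115, 4.3372, -3.8487 (check: the sum is 6.0000 = tr M).

Hence λ_max = 5.5115 and λ_min = -3.8487.


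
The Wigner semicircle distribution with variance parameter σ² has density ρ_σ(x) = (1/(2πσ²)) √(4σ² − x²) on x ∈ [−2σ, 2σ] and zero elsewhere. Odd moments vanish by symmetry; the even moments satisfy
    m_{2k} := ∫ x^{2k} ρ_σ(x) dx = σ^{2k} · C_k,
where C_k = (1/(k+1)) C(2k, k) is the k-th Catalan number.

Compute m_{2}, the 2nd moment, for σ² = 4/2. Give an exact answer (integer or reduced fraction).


By the scaled semicircle moment identity, m_{2k} = σ^{2k} · C_k with k = 1.
C_1 = (1/(k+1)) · C(2k, k) = (1/2) · C(2, 1) = (1/2) · 2 = 1.
σ^{2k} = (σ²)^k = (4/2)^1 = 2.

Therefore m_{2} = σ^{2} · C_1 = 2 · 1 = 2.


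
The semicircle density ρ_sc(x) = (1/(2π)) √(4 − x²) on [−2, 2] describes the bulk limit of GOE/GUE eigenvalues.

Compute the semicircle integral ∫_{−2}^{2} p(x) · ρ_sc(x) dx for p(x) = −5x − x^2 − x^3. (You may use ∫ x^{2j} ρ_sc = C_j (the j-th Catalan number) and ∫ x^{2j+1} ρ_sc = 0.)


Write p(x) = Σ a_i x^i, split into monomials and integrate each against ρ_sc separately.
Using ∫ x^{2j} ρ_sc = C_j = (1/(j+1)) C(2j, j) (Catalan numbers) and ∫ x^{2j+1} ρ_sc = 0 (odd monomials vanish by symmetry):
  i = 1 (odd): ∫ x^1 ρ_sc = 0 (vanishes)
  i = 2 (even): a_2 · C_{1} = -1 · 1 = -1
  i = 3 (odd): ∫ x^3 ρ_sc = 0 (vanishes)

Summing the contributions: ∫_{−2}^{2} p(x) ρ_sc(x) dx = -1.


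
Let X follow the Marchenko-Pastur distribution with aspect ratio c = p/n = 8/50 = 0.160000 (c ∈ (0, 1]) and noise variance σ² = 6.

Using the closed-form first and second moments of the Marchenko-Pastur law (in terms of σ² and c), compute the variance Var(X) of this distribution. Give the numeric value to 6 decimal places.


Recall the MP moments m_1 = E[X] = σ² and m_2 = E[X²] = σ⁴ (1 + c).
m_1 = E[X] = σ² = 6, so m_1² = 36.
m_2 = E[X²] = σ⁴ (1 + c) = 36 · (1 + 0.160000) = 36 · 1.160000 = 41.760000.
(Note m_2 − m_1² simplifies to c · σ⁴ = 0.160000 · 36.)

Var(X) = m_2 − m_1² = 41.760000 − 36 = 5.760000.


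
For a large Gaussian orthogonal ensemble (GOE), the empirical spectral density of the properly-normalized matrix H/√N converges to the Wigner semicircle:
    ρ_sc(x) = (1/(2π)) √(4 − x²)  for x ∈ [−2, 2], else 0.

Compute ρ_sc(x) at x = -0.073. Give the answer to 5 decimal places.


ρ_sc(x) = (1/(2π)) √(4 − x²). With x = -0.073:
  4 − x² = 4 − (-0.073)² = 4 − 0.005329 = 3.994671.
  √(4 − x²) = 1.998667.
  1/(2π) = 0.159155.
  ρ_sc(-0.073) = 0.159155 · 1.998667 = 0.318098.

Rounded to 5 decimal places: ρ_sc(-0.073) ≈ 0.31810.


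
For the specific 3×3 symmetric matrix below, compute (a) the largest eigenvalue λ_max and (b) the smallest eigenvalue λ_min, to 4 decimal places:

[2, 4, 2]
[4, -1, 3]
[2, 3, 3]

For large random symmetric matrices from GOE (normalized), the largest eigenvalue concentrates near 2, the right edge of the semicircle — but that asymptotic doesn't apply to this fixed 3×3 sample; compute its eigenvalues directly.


Since M is real symmetric, all three eigenvalues are real; they are the roots of det(λI − M) = λ³ − (tr M) λ² + s λ − det M, where s is the sum of the principal 2×2 minors.
tr M = 2 + (-1) + 3 = 4.
s = (2·(-1) − 4²) + (2·3 − 2²) + ((-1)·3 − 3²) = -18 + 2 + (-12) = -28.
det M (expand along row 1) = 2·(-12) − 4·6 + 2·14 = -20.
Characteristic polynomial: λ³ − 4λ² − 28λ + 20 = 0.
Substitute λ = y + (tr M)/3 = y + 1.333333 to remove the quadratic term: y³ + p·y + q = 0 with p = s − (tr M)²/3 = -33.333333 and q = −2(tr M)³/27 + (tr M)·s/3 − det M = -22.074074.
Three real roots ⇒ use the trigonometric (Viète) form: r = 2√(−p/3) = 6.666667, φ = arccos(3q/(p·r)) = arccos(0.298000) = 1.268200 rad.
y_k = r·cos(φ/3 − 2πk/3) for k = 0, 1, 2 gives y = 6.079807, -0.671298, -5.408509.
λ_k = y_k + 1.333333 gives λ = 7.4131, 0.6620, -4.0752 (check: the sum is 4.0000 = tr M).

Hence λ_max = 7.4131 and λ_min = -4.0752.


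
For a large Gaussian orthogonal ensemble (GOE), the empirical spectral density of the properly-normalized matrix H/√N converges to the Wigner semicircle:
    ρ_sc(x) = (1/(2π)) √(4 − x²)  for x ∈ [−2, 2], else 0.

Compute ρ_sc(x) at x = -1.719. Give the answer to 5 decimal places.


ρ_sc(x) = (1/(2π)) √(4 − x²). With x = -1.719:
  4 − x² = 4 − (-1.719)² = 4 − 2.954961 = 1.045039.
  √(4 − x²) = 1.022271.
  1/(2π) = 0.159155.
  ρ_sc(-1.719) = 0.159155 · 1.022271 = 0.162700.

Rounded to 5 decimal places: ρ_sc(-1.719) ≈ 0.16270.


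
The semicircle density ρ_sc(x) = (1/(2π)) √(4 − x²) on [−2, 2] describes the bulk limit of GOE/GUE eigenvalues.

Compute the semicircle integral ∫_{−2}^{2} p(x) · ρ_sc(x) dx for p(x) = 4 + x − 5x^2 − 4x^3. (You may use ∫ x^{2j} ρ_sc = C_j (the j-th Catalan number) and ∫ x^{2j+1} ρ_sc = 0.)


Write p(x) = Σ a_i x^i, split into monomials and integrate each against ρ_sc separately.
Using ∫ x^{2j} ρ_sc = C_j = (1/(j+1)) C(2j, j) (Catalan numbers) and ∫ x^{2j+1} ρ_sc = 0 (odd monomials vanish by symmetry):
  i = 0 (even): a_0 · C_{0} = 4 · 1 = 4
  i = 1 (odd): ∫ x^1 ρ_sc = 0 (vanishes)
  i = 2 (even): a_2 · C_{1} = -5 · 1 = -5
  i = 3 (odd): ∫ x^3 ρ_sc = 0 (vanishes)

Summing the contributions: ∫_{−2}^{2} p(x) ρ_sc(x) dx = 4 + (-5) = -1.


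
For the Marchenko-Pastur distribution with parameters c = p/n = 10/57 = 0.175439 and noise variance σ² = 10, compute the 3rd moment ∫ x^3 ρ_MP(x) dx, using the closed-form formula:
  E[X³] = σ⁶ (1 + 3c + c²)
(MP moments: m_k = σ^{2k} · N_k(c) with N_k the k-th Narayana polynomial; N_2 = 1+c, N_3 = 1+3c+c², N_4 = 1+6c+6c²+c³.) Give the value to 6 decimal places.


E[X³] = σ⁶ (1 + 3c + c²) (third MP moment). With σ² = 10 (so σ⁶ = 1000) and c = 10/57 = 0.175439: E[X³] = 1000 · (1 + 3·0.175439 + (0.175439)²) = 1000 · 1.557094.

So E[X^3] = 1557.094491.


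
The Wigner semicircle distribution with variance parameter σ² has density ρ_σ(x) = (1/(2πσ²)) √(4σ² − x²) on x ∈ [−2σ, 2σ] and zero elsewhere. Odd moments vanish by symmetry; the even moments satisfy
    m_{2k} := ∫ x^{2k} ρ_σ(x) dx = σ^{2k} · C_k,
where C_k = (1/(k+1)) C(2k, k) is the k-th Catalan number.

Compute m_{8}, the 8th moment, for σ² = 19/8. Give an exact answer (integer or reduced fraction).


By the scaled semicircle moment identity, m_{2k} = σ^{2k} · C_k with k = 4.
C_4 = (1/(k+1)) · C(2k, k) = (1/5) · C(8, 4) = (1/5) · 70 = 14.
σ^{2k} = (σ²)^k = (19/8)^4 = 130321/4096.

Therefore m_{8} = σ^{8} · C_4 = (130321/4096) · 14 = 912247/2048.


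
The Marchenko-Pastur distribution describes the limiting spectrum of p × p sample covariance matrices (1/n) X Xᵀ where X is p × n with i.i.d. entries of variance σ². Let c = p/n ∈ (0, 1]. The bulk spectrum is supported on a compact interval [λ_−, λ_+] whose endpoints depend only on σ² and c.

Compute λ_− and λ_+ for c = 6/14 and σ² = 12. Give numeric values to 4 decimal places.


c = 6/14 = 0.428571; √c = 0.654654.
λ_− = σ² (1 − √c)² = 12 · (1 − 0.654654)² = 12 · (0.345346)² = 1.431169.
λ_+ = σ² (1 + √c)² = 12 · (1 + 0.654654)² = 12 · (1.654654)² = 32.854545.

Rounded to 4 decimal places: λ_− ≈ 1.4312, λ_+ ≈ 32.8545.


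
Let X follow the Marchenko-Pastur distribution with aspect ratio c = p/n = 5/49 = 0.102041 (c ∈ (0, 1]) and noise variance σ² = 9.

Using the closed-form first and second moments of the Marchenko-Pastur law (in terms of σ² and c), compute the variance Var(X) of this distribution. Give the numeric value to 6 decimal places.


Recall the MP moments m_1 = E[X] = σ² and m_2 = E[X²] = σ⁴ (1 + c).
m_1 = E[X] = σ² = 9, so m_1² = 81.
m_2 = E[X²] = σ⁴ (1 + c) = 81 · (1 + 0.102041) = 81 · 1.102041 = 89.265306.
(Note m_2 − m_1² simplifies to c · σ⁴ = 0.102041 · 81.)

Var(X) = m_2 − m_1² = 89.265306 − 81 = 8.265306.


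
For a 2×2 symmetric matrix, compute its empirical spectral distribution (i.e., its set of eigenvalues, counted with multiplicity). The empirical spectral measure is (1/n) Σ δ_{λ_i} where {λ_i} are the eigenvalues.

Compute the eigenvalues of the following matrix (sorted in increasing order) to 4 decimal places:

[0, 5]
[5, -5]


Since M is real symmetric, both eigenvalues are real; they are the roots of det(λI − M) = λ² − (tr M) λ + det M.
tr M = 0 + (-5) = -5.
det M = 0·(-5) − 5² = 0 − 25 = -25.
Characteristic polynomial: λ² + 5λ − 25 = 0.
Discriminant Δ = (tr M)² − 4·det M = 25 − (-100) = 125; √Δ = 11.180340.
λ = (tr M ± √Δ)/2 = (-5 ± 11.180340)/2, giving (tr M − √Δ)/2 = -8.0902 and (tr M + √Δ)/2 = 3.0902.

Eigenvalues sorted in increasing order: [-8.0902, 3.0902].


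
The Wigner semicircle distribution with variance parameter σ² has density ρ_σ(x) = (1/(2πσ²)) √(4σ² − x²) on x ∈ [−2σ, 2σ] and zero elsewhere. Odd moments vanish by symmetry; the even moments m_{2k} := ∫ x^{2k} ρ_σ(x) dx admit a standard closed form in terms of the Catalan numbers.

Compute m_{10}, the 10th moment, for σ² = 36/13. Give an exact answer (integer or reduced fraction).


By the scaled semicircle moment identity, m_{2k} = σ^{2k} · C_k with k = 5.
C_5 = (1/(k+1)) · C(2k, k) = (1/6) · C(10, 5) = (1/6) · 252 = 42.
σ^{2k} = (σ²)^k = (36/13)^5 = 60466176/371293.

Therefore m_{10} = σ^{10} · C_5 = (60466176/371293) · 42 = 2539579392/371293.


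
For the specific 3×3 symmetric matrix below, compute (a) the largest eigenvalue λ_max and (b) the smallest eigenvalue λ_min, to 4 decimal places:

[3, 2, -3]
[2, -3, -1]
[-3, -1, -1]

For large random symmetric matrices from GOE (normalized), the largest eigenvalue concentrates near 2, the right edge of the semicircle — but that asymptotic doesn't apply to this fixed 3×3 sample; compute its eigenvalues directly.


Since M is real symmetric, all three eigenvalues are real; they are the roots of det(λI − M) = λ³ − (tr M) λ² + s λ − det M, where s is the sum of the principal 2×2 minors.
tr M = 3 + (-3) + (-1) = -1.
s = (3·(-3) − 2²) + (3·(-1) − (-3)²) + ((-3)·(-1) − (-1)²) = -13 + (-12) + 2 = -23.
det M (expand along row 1) = 3·2 − 2·(-5) + (-3)·(-11) = 49.
Characteristic polynomial: λ³ + λ² − 23λ − 49 = 0.
Substitute λ = y + (tr M)/3 = y − 0.333333 to remove the quadratic term: y³ + p·y + q = 0 with p = s − (tr M)²/3 = -23.333333 and q = −2(tr M)³/27 + (tr M)·s/3 − det M = -41.259259.
Three real roots ⇒ use the trigonometric (Viète) form: r = 2√(−p/3) = 5.577734, φ = arccos(3q/(p·r)) = arccos(0.951060) = 0.314146 rad.
y_k = r·cos(φ/3 − 2πk/3) for k = 0, 1, 2 gives y = 5.547181, -2.268690, -3.278490.
λ_k = y_k − 0.333333 gives λ = 5.2138, -2.6020, -3.6118 (check: the sum is -1.0000 = tr M).

Hence λ_max = 5.2138 and λ_min = -3.6118.


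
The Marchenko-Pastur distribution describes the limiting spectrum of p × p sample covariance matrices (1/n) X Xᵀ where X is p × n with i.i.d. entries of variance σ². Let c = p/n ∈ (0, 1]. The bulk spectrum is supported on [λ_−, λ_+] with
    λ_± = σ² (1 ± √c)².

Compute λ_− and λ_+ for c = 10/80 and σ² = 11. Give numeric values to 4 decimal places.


c = 10/80 = 0.125000; √c = 0.353553.
λ_− = σ² (1 − √c)² = 11 · (1 − 0.353553)² = 11 · (0.646447)² = 4.596825.
λ_+ = σ² (1 + √c)² = 11 · (1 + 0.353553)² = 11 · (1.353553)² = 20.153175.

Rounded to 4 decimal places: λ_− ≈ 4.5968, λ_+ ≈ 20.1532.


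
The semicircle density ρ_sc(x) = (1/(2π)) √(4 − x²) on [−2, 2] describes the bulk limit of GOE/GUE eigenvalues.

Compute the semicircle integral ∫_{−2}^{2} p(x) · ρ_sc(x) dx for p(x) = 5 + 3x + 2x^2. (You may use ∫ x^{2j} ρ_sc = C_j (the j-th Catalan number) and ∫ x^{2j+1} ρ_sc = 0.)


Write p(x) = Σ a_i x^i, split into monomials and integrate each against ρ_sc separately.
Using ∫ x^{2j} ρ_sc = C_j = (1/(j+1)) C(2j, j) (Catalan numbers) and ∫ x^{2j+1} ρ_sc = 0 (odd monomials vanish by symmetry):
  i = 0 (even): a_0 · C_{0} = 5 · 1 = 5
  i = 1 (odd): ∫ x^1 ρ_sc = 0 (vanishes)
  i = 2 (even): a_2 · C_{1} = 2 · 1 = 2

Summing the contributions: ∫_{−2}^{2} p(x) ρ_sc(x) dx = 5 + 2 = 7.


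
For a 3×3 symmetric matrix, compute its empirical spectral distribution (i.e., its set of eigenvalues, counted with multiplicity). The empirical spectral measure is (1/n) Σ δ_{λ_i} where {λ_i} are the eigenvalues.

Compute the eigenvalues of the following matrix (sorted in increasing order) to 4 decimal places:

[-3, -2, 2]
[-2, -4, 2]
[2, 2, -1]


Since M is real symmetric, all three eigenvalues are real; they are the roots of det(λI − M) = λ³ − (tr M) λ² + s λ − det M, where s is the sum of the principal 2×2 minors.
tr M = -3 + (-4) + (-1) = -8.
s = ((-3)·(-4) − (-2)²) + ((-3)·(-1) − 2²) + ((-4)·(-1) − 2²) = 8 + (-1) + 0 = 7.
det M (expand along row 1) = (-3)·0 − (-2)·(-2) + 2·4 = 4.
Characteristic polynomial: λ³ + 8λ² + 7λ − 4 = 0.
Substitute λ = y + (tr M)/3 = y − 2.666667 to remove the quadratic term: y³ + p·y + q = 0 with p = s − (tr M)²/3 = -14.333333 and q = −2(tr M)³/27 + (tr M)·s/3 − det M = 15.259259.
Three real roots ⇒ use the trigonometric (Viète) form: r = 2√(−p/3) = 4.371626, φ = arccos(3q/(p·r)) = arccos(-0.730575) = 2.389959 rad.
y_k = r·cos(φ/3 − 2πk/3) for k = 0, 1, 2 gives y = 3.056220, 1.178913, -4.235133.
λ_k = y_k − 2.666667 gives λ = 0.3896, -1.4878, -6.9018 (check: the sum is -8.0000 = tr M).

Eigenvalues sorted in increasing order: [-6.9018, -1.4878, 0.3896].


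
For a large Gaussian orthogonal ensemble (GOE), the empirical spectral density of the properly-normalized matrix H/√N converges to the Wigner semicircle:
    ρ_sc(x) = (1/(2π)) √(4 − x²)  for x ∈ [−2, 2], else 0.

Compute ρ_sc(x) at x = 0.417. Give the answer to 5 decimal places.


ρ_sc(x) = (1/(2π)) √(4 − x²). With x = 0.417:
  4 − x² = 4 − (0.417)² = 4 − 0.173889 = 3.826111.
  √(4 − x²) = 1.956045.
  1/(2π) = 0.159155.
  ρ_sc(0.417) = 0.159155 · 1.956045 = 0.311314.

Rounded to 5 decimal places: ρ_sc(0.417) ≈ 0.31131.


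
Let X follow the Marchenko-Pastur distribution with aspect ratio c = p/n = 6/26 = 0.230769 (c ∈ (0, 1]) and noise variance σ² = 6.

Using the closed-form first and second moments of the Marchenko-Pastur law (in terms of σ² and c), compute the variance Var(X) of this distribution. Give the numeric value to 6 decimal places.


Recall the MP moments m_1 = E[X] = σ² and m_2 = E[X²] = σ⁴ (1 + c).
m_1 = E[X] = σ² = 6, so m_1² = 36.
m_2 = E[X²] = σ⁴ (1 + c) = 36 · (1 + 0.230769) = 36 · 1.230769 = 44.307692.
(Note m_2 − m_1² simplifies to c · σ⁴ = 0.230769 · 36.)

Var(X) = m_2 − m_1² = 44.307692 − 36 = 8.307692.


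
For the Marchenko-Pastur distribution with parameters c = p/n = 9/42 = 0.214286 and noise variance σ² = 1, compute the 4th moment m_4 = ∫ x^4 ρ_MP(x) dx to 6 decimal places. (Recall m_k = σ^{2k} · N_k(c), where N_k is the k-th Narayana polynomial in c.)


E[X⁴] = σ⁸ (1 + 6c + 6c² + c³) (fourth MP moment). With σ² = 1 (so σ⁸ = 1) and c = 9/42 = 0.214286: E[X⁴] = 1 · (1 + 6·0.214286 + 6·(0.214286)² + (0.214286)³) = 1 · 2.571064.

So E[X^4] = 2.571064.


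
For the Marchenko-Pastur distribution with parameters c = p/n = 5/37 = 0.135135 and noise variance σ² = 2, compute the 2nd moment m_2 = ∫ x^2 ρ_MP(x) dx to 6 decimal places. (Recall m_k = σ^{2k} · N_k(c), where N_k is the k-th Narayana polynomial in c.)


E[X²] = σ⁴ (1 + c) (second MP moment). With σ² = 2 (so σ⁴ = 4) and c = 5/37 = 0.135135: E[X²] = 4 · (1 + 0.135135) = 4 · 1.135135.

So E[X^2] = 4.540541.


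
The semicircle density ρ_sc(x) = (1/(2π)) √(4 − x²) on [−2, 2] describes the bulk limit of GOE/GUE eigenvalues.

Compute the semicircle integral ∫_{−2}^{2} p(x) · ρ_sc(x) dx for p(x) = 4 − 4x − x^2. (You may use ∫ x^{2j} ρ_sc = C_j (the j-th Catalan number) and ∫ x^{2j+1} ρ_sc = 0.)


Write p(x) = Σ a_i x^i, split into monomials and integrate each against ρ_sc separately.
Using ∫ x^{2j} ρ_sc = C_j = (1/(j+1)) C(2j, j) (Catalan numbers) and ∫ x^{2j+1} ρ_sc = 0 (odd monomials vanish by symmetry):
  i = 0 (even): a_0 · C_{0} = 4 · 1 = 4
  i = 1 (odd): ∫ x^1 ρ_sc = 0 (vanishes)
  i = 2 (even): a_2 · C_{1} = -1 · 1 = -1

Summing the contributions: ∫_{−2}^{2} p(x) ρ_sc(x) dx = 4 + (-1) = 3.


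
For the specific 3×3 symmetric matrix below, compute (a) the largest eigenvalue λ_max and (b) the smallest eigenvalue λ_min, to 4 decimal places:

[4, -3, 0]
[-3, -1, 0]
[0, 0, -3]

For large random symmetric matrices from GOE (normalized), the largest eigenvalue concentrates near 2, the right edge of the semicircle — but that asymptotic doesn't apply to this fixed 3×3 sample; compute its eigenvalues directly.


Since M is real symmetric, all three eigenvalues are real; they are the roots of det(λI − M) = λ³ − (tr M) λ² + s λ − det M, where s is the sum of the principal 2×2 minors.
tr M = 4 + (-1) + (-3) = 0.
s = (4·(-1) − (-3)²) + (4·(-3) − 0²) + ((-1)·(-3) − 0²) = -13 + (-12) + 3 = -22.
det M (expand along row 1) = 4·3 − (-3)·9 + 0·0 = 39.
Characteristic polynomial: λ³ − 22λ − 39 = 0.
Substitute λ = y + (tr M)/3 = y + 0.000000 to remove the quadratic term: y³ + p·y + q = 0 with p = s − (tr M)²/3 = -22.000000 and q = −2(tr M)³/27 + (tr M)·s/3 − det M = -39.000000.
Three real roots ⇒ use the trigonometric (Viète) form: r = 2√(−p/3) = 5.416026, φ = arccos(3q/(p·r)) = arccos(0.981934) = 0.190369 rad.
y_k = r·cos(φ/3 − 2πk/3) for k = 0, 1, 2 gives y = 5.405125, -2.405125, -3.000000.
λ_k = y_k + 0.000000 gives λ = 5.4051, -2.4051, -3.0000 (check: the sum is 0.0000 = tr M).

Hence λ_max = 5.4051 and λ_min = -3.0000.
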